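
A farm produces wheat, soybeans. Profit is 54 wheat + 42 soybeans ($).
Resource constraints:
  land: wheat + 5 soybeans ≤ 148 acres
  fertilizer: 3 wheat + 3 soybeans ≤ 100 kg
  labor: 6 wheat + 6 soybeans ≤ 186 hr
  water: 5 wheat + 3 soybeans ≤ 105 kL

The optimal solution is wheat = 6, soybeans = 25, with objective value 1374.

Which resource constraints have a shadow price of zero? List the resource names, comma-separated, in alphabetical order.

land: 131/148 (slack 17)
fertilizer: 93/100 (slack 7)
labor: 186/186 (binding)
water: 105/105 (binding)
By complementary slackness, a constraint with positive slack has shadow price 0 → fertilizer, land.

fertilizer, land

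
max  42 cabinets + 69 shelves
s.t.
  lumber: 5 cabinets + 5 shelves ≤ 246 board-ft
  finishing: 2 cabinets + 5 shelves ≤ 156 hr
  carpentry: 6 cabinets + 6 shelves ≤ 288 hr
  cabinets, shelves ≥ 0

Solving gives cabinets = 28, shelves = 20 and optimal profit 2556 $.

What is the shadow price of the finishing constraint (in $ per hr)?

9

Binding: finishing and carpentry. Non-binding: lumber (6 unused).
By complementary slackness, y = 0 for the non-binding constraint.
The binding rows give the dual system: 2·y_finishing + 6·y_carpentry = 42 and 5·y_finishing + 6·y_carpentry = 69.
Solving: y_finishing = 9, y_carpentry = 4.
Shadow price of finishing = 9.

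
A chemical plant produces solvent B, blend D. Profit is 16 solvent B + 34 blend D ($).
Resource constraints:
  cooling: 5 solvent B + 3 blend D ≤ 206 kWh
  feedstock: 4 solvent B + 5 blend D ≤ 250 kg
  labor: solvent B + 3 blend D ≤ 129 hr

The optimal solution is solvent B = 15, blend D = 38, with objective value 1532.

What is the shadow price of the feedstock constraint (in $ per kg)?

2

At the optimum: cooling uses 189 of 206 (slack = 17); feedstock uses 250 of 250 (binding); labor uses 129 of 129 (binding).
Since cooling is not tight, its dual is 0.
From A_Bᵀ y = c: 4·y_feedstock + 1·y_labor = 16; 5·y_feedstock + 3·y_labor = 34.
This yields shadow prices y_feedstock = 2, y_labor = 8.
Shadow price of feedstock = 2.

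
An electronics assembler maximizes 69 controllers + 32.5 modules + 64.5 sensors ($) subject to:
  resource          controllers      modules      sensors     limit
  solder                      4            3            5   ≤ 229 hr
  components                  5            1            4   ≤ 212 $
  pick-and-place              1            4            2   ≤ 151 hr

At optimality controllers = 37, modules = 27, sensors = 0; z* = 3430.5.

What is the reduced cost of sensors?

-6

At the optimum: solder uses 229 of 229 (binding); components uses 212 of 212 (binding); pick-and-place uses 145 of 151 (slack = 6).
Slack constraints have shadow price 0 (complementary slackness).
From A_Bᵀ y = c: 4·y_solder + 5·y_components = 69; 3·y_solder + 1·y_components = 32.5.
→ y_solder = 8.5 and y_components = 7.
Reduced cost of sensors: c₃ − yᵀa₃ = 64.5 − (8.5·5 + 7·4) = 64.5 − 70.5 = -6.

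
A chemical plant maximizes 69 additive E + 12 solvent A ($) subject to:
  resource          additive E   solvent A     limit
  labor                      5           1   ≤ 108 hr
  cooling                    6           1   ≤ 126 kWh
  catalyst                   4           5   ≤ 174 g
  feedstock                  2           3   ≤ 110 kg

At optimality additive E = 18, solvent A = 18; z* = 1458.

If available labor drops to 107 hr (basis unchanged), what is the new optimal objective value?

Binding: labor and cooling. Non-binding: catalyst (12 unused), feedstock (20 unused).
Since catalyst, feedstock are not tight, their duals are 0.
Dual feasibility on the basic columns requires 5·y_labor + 6·y_cooling = 69, 1·y_labor + 1·y_cooling = 12.
→ y_labor = 3 and y_cooling = 9.
Δz = y_labor·Δb = 3 × (-1) = -3, so new z* = 1458 − 3 = 1455.

1455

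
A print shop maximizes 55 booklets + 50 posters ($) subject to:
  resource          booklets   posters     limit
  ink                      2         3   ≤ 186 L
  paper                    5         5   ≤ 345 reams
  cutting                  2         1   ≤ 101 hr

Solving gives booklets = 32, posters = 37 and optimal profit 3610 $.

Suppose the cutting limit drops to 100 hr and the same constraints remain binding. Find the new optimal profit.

Check each constraint at x*: ink 175/186 (slack 11); paper 345/345 (tight); cutting 101/101 (tight).
Since ink is not tight, its dual is 0.
From A_Bᵀ y = c: 5·y_paper + 2·y_cutting = 55; 5·y_paper + 1·y_cutting = 50.
This yields shadow prices y_paper = 9, y_cutting = 5.
Δz = y_cutting·Δb = 5 × (-1) = -5, so new z* = 3610 − 5 = 3605.

3605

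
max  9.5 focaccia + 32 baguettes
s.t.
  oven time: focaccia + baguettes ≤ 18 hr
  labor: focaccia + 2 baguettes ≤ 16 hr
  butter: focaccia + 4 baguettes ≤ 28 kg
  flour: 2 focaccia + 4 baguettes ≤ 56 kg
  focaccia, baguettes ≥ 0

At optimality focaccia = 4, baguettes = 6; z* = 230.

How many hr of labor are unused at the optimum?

labor used = 1·4 + 2·6 = 16; slack = 16 − 16 = 0.

0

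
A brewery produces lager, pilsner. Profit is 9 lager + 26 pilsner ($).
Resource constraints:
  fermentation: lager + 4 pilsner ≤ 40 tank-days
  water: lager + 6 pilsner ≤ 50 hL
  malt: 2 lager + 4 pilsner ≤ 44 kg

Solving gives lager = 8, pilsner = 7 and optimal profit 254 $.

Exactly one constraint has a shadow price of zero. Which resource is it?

fermentation: 36/40 (slack 4)
water: 50/50 (binding)
malt: 44/44 (binding)
By complementary slackness, a constraint with positive slack has shadow price 0 → fermentation.

fermentation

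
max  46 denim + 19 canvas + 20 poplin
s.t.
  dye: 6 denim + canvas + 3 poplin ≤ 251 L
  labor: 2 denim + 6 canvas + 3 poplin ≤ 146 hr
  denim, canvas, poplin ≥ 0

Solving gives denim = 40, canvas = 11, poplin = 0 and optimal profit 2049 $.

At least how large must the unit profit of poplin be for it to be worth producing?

Both dye and labor are binding at x*.
The binding rows give the dual system: 6·y_dye + 2·y_labor = 46 and 1·y_dye + 6·y_labor = 19.
This yields shadow prices y_dye = 7, y_labor = 2.
poplin enters the basis when its profit ≥ yᵀa₃ = 7·3 + 2·3 = 27.

27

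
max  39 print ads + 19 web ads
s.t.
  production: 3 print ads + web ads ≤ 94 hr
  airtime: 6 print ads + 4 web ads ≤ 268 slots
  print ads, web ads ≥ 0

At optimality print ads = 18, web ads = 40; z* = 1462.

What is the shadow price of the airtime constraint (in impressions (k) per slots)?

3

At the optimum: production uses 94 of 94 (binding); airtime uses 268 of 268 (binding).
Dual feasibility on the basic columns requires 3·y_production + 6·y_airtime = 39, 1·y_production + 4·y_airtime = 19.
This yields shadow prices y_production = 7, y_airtime = 3.
Shadow price of airtime = 3.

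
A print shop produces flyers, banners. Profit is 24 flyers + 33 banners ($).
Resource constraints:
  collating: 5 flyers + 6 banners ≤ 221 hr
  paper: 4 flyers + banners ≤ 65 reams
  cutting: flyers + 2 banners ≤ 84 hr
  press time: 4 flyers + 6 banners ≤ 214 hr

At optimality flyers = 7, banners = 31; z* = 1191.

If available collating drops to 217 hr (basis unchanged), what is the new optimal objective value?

Binding: collating and press time. Non-binding: paper (6 unused), cutting (15 unused).
Since paper, cutting are not tight, their duals are 0.
The binding rows give the dual system: 5·y_collating + 4·y_press time = 24 and 6·y_collating + 6·y_press time = 33.
Solving: y_collating = 2, y_press time = 3.5.
Δz = y_collating·Δb = 2 × (-4) = -8, so new z* = 1191 − 8 = 1183.

1183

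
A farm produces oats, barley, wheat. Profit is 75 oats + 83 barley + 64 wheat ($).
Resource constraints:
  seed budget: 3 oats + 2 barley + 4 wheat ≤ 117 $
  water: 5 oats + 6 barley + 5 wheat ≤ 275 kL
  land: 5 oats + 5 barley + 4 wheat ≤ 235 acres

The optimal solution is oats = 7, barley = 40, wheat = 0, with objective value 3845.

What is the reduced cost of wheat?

-4

Binding: water and land. Non-binding: seed budget (16 unused).
Since seed budget is not tight, its dual is 0.
The binding rows give the dual system: 5·y_water + 5·y_land = 75 and 6·y_water + 5·y_land = 83.
This yields shadow prices y_water = 8, y_land = 7.
Reduced cost of wheat: c₃ − yᵀa₃ = 64 − (8·5 + 7·4) = 64 − 68 = -4.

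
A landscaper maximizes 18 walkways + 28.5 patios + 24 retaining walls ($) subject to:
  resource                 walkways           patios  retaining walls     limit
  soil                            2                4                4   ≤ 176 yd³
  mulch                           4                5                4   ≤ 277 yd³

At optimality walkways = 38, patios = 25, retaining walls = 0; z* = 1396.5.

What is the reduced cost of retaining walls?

-2

Check each constraint at x*: soil 176/176 (tight); mulch 277/277 (tight).
From A_Bᵀ y = c: 2·y_soil + 4·y_mulch = 18; 4·y_soil + 5·y_mulch = 28.5.
This yields shadow prices y_soil = 4, y_mulch = 2.5.
Reduced cost of retaining walls: c₃ − yᵀa₃ = 24 − (4·4 + 2.5·4) = 24 − 26 = -2.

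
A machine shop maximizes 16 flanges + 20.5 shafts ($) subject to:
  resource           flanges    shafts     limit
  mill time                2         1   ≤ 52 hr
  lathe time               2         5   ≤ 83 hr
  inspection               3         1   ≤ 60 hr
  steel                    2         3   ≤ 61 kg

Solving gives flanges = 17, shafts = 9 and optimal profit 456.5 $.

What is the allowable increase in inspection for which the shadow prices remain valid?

15.75

Binding constraints: inspection, steel. The basis is B = [[3,1],[2,3]] with det 7.
Per unit increase in inspection, x* moves by d = (0.4286, -0.2857).
The basis stays optimal until mill time becomes binding; allowable increase = 15.75 hr.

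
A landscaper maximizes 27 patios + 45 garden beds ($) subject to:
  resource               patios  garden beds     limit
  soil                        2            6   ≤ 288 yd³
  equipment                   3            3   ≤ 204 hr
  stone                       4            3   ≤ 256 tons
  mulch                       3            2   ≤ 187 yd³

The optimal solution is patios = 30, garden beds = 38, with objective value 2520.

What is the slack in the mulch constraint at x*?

21

mulch used = 3·30 + 2·38 = 166; slack = 187 − 166 = 21.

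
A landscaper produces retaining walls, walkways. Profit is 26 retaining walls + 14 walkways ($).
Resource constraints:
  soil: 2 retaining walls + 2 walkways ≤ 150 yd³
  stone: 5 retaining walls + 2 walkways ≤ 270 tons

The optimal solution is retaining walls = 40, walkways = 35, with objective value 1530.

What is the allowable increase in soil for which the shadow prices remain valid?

Binding constraints: soil, stone. The basis is B = [[2,2],[5,2]] with det -6.
Per unit increase in soil, x* moves by d = (-0.3333, 0.8333).
The basis stays optimal until retaining walls reaches 0; allowable increase = 120 yd³.

120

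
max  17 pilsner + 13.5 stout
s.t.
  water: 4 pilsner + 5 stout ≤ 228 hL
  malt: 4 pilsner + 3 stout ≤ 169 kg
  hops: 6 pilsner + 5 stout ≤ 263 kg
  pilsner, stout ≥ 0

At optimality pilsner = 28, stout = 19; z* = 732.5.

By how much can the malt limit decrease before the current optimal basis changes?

4.2

Binding constraints: malt, hops. The basis is B = [[4,3],[6,5]] with det 2.
Per unit decrease in malt, x* moves by d = (-2.5, 3).
The basis stays optimal until water becomes binding; allowable decrease = 4.2 kg.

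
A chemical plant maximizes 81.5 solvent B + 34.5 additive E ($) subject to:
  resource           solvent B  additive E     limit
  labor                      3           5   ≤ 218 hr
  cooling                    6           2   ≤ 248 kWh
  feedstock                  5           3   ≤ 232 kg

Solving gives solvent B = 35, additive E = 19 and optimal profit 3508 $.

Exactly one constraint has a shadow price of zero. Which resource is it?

labor

labor: 200/218 (slack 18)
cooling: 248/248 (binding)
feedstock: 232/232 (binding)
By complementary slackness, a constraint with positive slack has shadow price 0 → labor.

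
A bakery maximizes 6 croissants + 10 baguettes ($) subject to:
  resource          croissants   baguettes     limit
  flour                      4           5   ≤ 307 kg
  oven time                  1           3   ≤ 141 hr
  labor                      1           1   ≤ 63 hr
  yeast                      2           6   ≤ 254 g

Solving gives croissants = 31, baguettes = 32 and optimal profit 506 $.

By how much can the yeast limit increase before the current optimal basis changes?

Binding constraints: labor, yeast. The basis is B = [[1,1],[2,6]] with det 4.
Per unit increase in yeast, x* moves by d = (-0.25, 0.25).
The basis stays optimal until oven time becomes binding; allowable increase = 28 g.

28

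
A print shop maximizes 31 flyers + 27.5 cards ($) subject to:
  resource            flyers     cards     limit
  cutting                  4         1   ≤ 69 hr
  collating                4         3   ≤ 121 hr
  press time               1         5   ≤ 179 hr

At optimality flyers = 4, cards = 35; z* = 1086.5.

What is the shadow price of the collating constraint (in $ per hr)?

7.5

Binding: collating and press time. Non-binding: cutting (18 unused).
By complementary slackness, y = 0 for the non-binding constraint.
The binding rows give the dual system: 4·y_collating + 1·y_press time = 31 and 3·y_collating + 5·y_press time = 27.5.
This yields shadow prices y_collating = 7.5, y_press time = 1.
Shadow price of collating = 7.5.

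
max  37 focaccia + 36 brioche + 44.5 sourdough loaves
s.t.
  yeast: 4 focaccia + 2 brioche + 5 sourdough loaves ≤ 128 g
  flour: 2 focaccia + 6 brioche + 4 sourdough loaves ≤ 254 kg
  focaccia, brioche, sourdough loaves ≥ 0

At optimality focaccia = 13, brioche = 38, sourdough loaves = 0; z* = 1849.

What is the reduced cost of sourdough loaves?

-7

Check each constraint at x*: yeast 128/128 (tight); flour 254/254 (tight).
The binding rows give the dual system: 4·y_yeast + 2·y_flour = 37 and 2·y_yeast + 6·y_flour = 36.
Solving: y_yeast = 7.5, y_flour = 3.5.
Reduced cost of sourdough loaves: c₃ − yᵀa₃ = 44.5 − (7.5·5 + 3.5·4) = 44.5 − 51.5 = -7.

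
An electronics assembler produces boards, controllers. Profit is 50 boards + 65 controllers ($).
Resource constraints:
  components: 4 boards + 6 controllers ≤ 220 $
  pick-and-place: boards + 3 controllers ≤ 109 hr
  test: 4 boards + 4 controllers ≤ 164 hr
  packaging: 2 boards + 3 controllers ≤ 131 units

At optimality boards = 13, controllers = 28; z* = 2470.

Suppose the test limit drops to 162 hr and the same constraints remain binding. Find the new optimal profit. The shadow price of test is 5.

2460

Δb = -2, so new z* = 2470 + (5)·(-2) = 2470 − 10 = 2460.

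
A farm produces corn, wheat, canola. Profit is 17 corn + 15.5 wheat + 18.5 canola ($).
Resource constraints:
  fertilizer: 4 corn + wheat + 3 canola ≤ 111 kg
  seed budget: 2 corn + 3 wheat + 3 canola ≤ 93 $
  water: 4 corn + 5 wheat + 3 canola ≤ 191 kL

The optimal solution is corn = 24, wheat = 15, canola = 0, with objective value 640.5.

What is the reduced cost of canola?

Binding: fertilizer and seed budget. Non-binding: water (20 unused).
Since water is not tight, its dual is 0.
The binding rows give the dual system: 4·y_fertilizer + 2·y_seed budget = 17 and 1·y_fertilizer + 3·y_seed budget = 15.5.
This yields shadow prices y_fertilizer = 2, y_seed budget = 4.5.
Reduced cost of canola: c₃ − yᵀa₃ = 18.5 − (2·3 + 4.5·3) = 18.5 − 19.5 = -1.

-1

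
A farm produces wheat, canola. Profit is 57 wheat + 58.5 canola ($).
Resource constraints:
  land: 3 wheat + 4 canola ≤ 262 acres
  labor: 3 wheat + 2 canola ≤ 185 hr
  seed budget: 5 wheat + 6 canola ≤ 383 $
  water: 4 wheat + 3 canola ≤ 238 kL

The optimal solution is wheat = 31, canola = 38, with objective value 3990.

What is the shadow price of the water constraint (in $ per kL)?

5.5

At the optimum: land uses 245 of 262 (slack = 17); labor uses 169 of 185 (slack = 16); seed budget uses 383 of 383 (binding); water uses 238 of 238 (binding).
By complementary slackness, y = 0 for the non-binding constraints.
Dual feasibility on the basic columns requires 5·y_seed budget + 4·y_water = 57, 6·y_seed budget + 3·y_water = 58.5.
Solving: y_seed budget = 7, y_water = 5.5.
Shadow price of water = 5.5.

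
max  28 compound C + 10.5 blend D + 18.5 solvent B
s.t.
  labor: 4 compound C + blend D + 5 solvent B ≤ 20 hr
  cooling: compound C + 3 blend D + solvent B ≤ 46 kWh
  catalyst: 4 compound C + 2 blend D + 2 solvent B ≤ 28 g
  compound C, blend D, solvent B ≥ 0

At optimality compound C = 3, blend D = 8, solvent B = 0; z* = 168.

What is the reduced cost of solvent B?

Binding: labor and catalyst. Non-binding: cooling (19 unused).
Slack constraints have shadow price 0 (complementary slackness).
The binding rows give the dual system: 4·y_labor + 4·y_catalyst = 28 and 1·y_labor + 2·y_catalyst = 10.5.
→ y_labor = 3.5 and y_catalyst = 3.5.
Reduced cost of solvent B: c₃ − yᵀa₃ = 18.5 − (3.5·5 + 3.5·2) = 18.5 − 24.5 = -6.

-6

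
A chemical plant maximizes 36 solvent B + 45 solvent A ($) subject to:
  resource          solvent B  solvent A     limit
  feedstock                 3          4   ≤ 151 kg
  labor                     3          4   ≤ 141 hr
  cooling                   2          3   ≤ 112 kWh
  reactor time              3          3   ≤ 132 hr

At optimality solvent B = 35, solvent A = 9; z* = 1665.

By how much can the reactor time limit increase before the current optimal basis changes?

Binding constraints: labor, reactor time. The basis is B = [[3,4],[3,3]] with det -3.
Per unit increase in reactor time, x* moves by d = (1.3333, -1).
The basis stays optimal until solvent A reaches 0; allowable increase = 9 hr.

9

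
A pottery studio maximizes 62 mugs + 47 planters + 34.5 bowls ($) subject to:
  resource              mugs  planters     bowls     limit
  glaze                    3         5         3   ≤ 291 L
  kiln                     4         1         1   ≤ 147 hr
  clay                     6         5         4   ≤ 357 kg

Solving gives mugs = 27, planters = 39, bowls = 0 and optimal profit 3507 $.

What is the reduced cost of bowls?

-3.5

At the optimum: glaze uses 276 of 291 (slack = 15); kiln uses 147 of 147 (binding); clay uses 357 of 357 (binding).
Slack constraints have shadow price 0 (complementary slackness).
The binding rows give the dual system: 4·y_kiln + 6·y_clay = 62 and 1·y_kiln + 5·y_clay = 47.
→ y_kiln = 2 and y_clay = 9.
Reduced cost of bowls: c₃ − yᵀa₃ = 34.5 − (2·1 + 9·4) = 34.5 − 38 = -3.5.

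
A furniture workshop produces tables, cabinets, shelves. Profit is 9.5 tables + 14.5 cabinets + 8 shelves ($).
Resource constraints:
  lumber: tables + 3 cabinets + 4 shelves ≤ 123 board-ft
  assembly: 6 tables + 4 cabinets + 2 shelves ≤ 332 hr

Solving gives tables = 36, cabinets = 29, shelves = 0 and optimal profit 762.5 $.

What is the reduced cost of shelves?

-8

Check each constraint at x*: lumber 123/123 (tight); assembly 332/332 (tight).
From A_Bᵀ y = c: 1·y_lumber + 6·y_assembly = 9.5; 3·y_lumber + 4·y_assembly = 14.5.
Solving: y_lumber = 3.5, y_assembly = 1.
Reduced cost of shelves: c₃ − yᵀa₃ = 8 − (3.5·4 + 1·2) = 8 − 16 = -8.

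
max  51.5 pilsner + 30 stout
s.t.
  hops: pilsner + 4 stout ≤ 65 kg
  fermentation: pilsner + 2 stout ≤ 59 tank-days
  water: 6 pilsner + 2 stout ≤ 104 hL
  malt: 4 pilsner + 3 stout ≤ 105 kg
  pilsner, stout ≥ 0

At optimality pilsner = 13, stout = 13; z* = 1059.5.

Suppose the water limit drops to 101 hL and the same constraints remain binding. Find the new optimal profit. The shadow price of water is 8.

1035.5

Δb = -3, so new z* = 1059.5 + (8)·(-3) = 1059.5 − 24 = 1035.5.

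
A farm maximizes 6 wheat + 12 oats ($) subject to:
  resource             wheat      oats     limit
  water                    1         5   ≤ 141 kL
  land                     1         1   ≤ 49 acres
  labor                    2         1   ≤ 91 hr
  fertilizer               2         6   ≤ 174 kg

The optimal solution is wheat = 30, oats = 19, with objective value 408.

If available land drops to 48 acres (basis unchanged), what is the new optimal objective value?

405

Binding: land and fertilizer. Non-binding: water (16 unused), labor (12 unused).
Since water, labor are not tight, their duals are 0.
From A_Bᵀ y = c: 1·y_land + 2·y_fertilizer = 6; 1·y_land + 6·y_fertilizer = 12.
→ y_land = 3 and y_fertilizer = 1.5.
Δz = y_land·Δb = 3 × (-1) = -3, so new z* = 408 − 3 = 405.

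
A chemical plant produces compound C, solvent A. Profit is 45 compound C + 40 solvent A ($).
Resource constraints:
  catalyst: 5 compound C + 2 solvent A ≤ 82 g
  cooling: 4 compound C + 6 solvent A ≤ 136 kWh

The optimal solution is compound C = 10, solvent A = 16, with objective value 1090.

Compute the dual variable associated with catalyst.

At the optimum: catalyst uses 82 of 82 (binding); cooling uses 136 of 136 (binding).
Dual feasibility on the basic columns requires 5·y_catalyst + 4·y_cooling = 45, 2·y_catalyst + 6·y_cooling = 40.
→ y_catalyst = 5 and y_cooling = 5.
Shadow price of catalyst = 5.

5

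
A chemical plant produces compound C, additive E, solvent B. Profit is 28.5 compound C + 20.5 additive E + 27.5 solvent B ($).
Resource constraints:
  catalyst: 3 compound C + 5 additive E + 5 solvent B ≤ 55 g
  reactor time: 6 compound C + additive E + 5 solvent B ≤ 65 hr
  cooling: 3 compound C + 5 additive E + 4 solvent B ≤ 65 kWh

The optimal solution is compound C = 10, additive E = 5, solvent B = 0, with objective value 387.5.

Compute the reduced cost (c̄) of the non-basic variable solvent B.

Check each constraint at x*: catalyst 55/55 (tight); reactor time 65/65 (tight); cooling 55/65 (slack 10).
Slack constraints have shadow price 0 (complementary slackness).
Dual feasibility on the basic columns requires 3·y_catalyst + 6·y_reactor time = 28.5, 5·y_catalyst + 1·y_reactor time = 20.5.
Solving: y_catalyst = 3.5, y_reactor time = 3.
Reduced cost of solvent B: c₃ − yᵀa₃ = 27.5 − (3.5·5 + 3·5) = 27.5 − 32.5 = -5.

-5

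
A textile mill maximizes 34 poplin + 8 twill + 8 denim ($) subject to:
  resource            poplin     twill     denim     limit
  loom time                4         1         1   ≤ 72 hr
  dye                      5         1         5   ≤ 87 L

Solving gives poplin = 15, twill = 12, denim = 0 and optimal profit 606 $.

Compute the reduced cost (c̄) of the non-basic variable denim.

-8

At the optimum: loom time uses 72 of 72 (binding); dye uses 87 of 87 (binding).
Dual feasibility on the basic columns requires 4·y_loom time + 5·y_dye = 34, 1·y_loom time + 1·y_dye = 8.
Solving: y_loom time = 6, y_dye = 2.
Reduced cost of denim: c₃ − yᵀa₃ = 8 − (6·1 + 2·5) = 8 − 16 = -8.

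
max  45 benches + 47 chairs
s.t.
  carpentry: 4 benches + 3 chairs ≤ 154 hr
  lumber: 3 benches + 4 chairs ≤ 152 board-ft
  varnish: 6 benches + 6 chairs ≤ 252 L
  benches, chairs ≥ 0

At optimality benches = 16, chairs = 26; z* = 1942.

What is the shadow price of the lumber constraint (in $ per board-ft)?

2

Binding: lumber and varnish. Non-binding: carpentry (12 unused).
By complementary slackness, y = 0 for the non-binding constraint.
The binding rows give the dual system: 3·y_lumber + 6·y_varnish = 45 and 4·y_lumber + 6·y_varnish = 47.
Solving: y_lumber = 2, y_varnish = 6.5.
Shadow price of lumber = 2.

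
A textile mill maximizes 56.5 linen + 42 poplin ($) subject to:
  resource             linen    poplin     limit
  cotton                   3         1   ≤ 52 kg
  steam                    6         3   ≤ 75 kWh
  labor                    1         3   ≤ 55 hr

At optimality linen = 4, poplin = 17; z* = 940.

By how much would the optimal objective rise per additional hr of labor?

At the optimum: cotton uses 29 of 52 (slack = 23); steam uses 75 of 75 (binding); labor uses 55 of 55 (binding).
By complementary slackness, y = 0 for the non-binding constraint.
From A_Bᵀ y = c: 6·y_steam + 1·y_labor = 56.5; 3·y_steam + 3·y_labor = 42.
Solving: y_steam = 8.5, y_labor = 5.5.
Shadow price of labor = 5.5.

5.5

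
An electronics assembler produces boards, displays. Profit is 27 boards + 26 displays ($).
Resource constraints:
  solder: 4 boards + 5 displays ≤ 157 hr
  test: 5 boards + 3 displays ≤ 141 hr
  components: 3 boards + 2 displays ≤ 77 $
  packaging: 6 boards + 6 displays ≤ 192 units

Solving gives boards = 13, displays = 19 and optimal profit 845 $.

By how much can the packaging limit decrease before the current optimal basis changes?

Binding constraints: components, packaging. The basis is B = [[3,2],[6,6]] with det 6.
Per unit decrease in packaging, x* moves by d = (0.3333, -0.5).
The basis stays optimal until displays reaches 0; allowable decrease = 38 units.

38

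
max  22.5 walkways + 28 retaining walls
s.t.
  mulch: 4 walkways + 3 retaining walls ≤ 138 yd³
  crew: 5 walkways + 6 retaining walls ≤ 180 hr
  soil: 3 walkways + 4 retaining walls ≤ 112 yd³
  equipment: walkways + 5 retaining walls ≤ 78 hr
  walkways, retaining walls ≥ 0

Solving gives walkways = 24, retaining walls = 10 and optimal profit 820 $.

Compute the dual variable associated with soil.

Binding: crew and soil. Non-binding: mulch (12 unused), equipment (4 unused).
Since mulch, equipment are not tight, their duals are 0.
The binding rows give the dual system: 5·y_crew + 3·y_soil = 22.5 and 6·y_crew + 4·y_soil = 28.
Solving: y_crew = 3, y_soil = 2.5.
Shadow price of soil = 2.5.

2.5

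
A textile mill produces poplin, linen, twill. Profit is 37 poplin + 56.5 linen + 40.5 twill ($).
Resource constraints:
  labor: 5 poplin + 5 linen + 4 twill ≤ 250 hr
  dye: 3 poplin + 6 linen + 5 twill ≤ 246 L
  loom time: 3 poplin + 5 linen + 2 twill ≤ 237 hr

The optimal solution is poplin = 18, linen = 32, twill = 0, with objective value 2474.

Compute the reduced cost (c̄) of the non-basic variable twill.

-6

Check each constraint at x*: labor 250/250 (tight); dye 246/246 (tight); loom time 214/237 (slack 23).
Since loom time is not tight, its dual is 0.
From A_Bᵀ y = c: 5·y_labor + 3·y_dye = 37; 5·y_labor + 6·y_dye = 56.5.
→ y_labor = 3.5 and y_dye = 6.5.
Reduced cost of twill: c₃ − yᵀa₃ = 40.5 − (3.5·4 + 6.5·5) = 40.5 − 46.5 = -6.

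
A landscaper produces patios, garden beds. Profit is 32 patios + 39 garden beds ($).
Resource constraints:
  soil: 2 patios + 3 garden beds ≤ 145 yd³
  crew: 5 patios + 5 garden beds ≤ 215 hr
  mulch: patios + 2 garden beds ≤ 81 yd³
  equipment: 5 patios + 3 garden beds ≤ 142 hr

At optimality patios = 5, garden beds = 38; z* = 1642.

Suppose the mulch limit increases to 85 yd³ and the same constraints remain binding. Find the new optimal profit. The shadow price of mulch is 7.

Δb = 4, so new z* = 1642 + (7)·(4) = 1642 + 28 = 1670.

1670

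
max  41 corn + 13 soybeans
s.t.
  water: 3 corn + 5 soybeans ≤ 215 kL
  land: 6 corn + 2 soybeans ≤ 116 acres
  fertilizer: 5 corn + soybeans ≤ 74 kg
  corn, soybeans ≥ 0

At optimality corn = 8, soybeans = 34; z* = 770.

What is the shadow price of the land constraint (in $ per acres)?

6

At the optimum: water uses 194 of 215 (slack = 21); land uses 116 of 116 (binding); fertilizer uses 74 of 74 (binding).
Slack constraints have shadow price 0 (complementary slackness).
From A_Bᵀ y = c: 6·y_land + 5·y_fertilizer = 41; 2·y_land + 1·y_fertilizer = 13.
→ y_land = 6 and y_fertilizer = 1.
Shadow price of land = 6.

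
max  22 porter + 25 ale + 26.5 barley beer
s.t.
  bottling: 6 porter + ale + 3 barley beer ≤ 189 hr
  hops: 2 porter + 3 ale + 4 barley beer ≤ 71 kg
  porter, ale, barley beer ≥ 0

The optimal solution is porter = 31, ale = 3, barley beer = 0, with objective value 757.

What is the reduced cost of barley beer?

-8.5

Check each constraint at x*: bottling 189/189 (tight); hops 71/71 (tight).
Dual feasibility on the basic columns requires 6·y_bottling + 2·y_hops = 22, 1·y_bottling + 3·y_hops = 25.
This yields shadow prices y_bottling = 1, y_hops = 8.
Reduced cost of barley beer: c₃ − yᵀa₃ = 26.5 − (1·3 + 8·4) = 26.5 − 35 = -8.5.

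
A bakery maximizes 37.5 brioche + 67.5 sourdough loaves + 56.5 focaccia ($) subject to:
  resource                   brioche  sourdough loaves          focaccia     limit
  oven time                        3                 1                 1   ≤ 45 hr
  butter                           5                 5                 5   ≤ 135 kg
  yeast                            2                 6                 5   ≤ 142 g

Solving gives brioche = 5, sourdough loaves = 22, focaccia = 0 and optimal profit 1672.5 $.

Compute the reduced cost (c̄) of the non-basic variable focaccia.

Binding: butter and yeast. Non-binding: oven time (8 unused).
By complementary slackness, y = 0 for the non-binding constraint.
Dual feasibility on the basic columns requires 5·y_butter + 2·y_yeast = 37.5, 5·y_butter + 6·y_yeast = 67.5.
Solving: y_butter = 4.5, y_yeast = 7.5.
Reduced cost of focaccia: c₃ − yᵀa₃ = 56.5 − (4.5·5 + 7.5·5) = 56.5 − 60 = -3.5.

-3.5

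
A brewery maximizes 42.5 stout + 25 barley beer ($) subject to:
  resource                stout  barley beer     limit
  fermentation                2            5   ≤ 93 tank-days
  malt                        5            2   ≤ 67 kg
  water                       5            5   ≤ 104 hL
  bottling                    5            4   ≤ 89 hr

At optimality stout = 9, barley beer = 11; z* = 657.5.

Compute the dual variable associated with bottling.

At the optimum: fermentation uses 73 of 93 (slack = 20); malt uses 67 of 67 (binding); water uses 100 of 104 (slack = 4); bottling uses 89 of 89 (binding).
Since fermentation, water are not tight, their duals are 0.
From A_Bᵀ y = c: 5·y_malt + 5·y_bottling = 42.5; 2·y_malt + 4·y_bottling = 25.
Solving: y_malt = 4.5, y_bottling = 4.
Shadow price of bottling = 4.

4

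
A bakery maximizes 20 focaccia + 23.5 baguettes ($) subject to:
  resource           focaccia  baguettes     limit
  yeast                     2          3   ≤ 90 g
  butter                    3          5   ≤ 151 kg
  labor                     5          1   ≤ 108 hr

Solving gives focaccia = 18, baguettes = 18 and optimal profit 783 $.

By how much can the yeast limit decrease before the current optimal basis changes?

Binding constraints: yeast, labor. The basis is B = [[2,3],[5,1]] with det -13.
Per unit decrease in yeast, x* moves by d = (0.0769, -0.3846).
The basis stays optimal until baguettes reaches 0; allowable decrease = 46.8 g.

46.8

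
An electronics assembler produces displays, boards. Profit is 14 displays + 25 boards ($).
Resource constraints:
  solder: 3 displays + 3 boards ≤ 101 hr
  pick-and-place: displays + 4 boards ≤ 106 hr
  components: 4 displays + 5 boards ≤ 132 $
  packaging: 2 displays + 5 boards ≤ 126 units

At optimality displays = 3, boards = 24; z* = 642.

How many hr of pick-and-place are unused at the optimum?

pick-and-place used = 1·3 + 4·24 = 99; slack = 106 − 99 = 7.

7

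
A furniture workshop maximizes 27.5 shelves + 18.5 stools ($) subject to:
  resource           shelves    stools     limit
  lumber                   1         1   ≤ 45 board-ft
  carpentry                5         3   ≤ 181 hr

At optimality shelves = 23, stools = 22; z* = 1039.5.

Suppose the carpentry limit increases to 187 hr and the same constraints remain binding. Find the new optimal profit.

1066.5

Check each constraint at x*: lumber 45/45 (tight); carpentry 181/181 (tight).
From A_Bᵀ y = c: 1·y_lumber + 5·y_carpentry = 27.5; 1·y_lumber + 3·y_carpentry = 18.5.
This yields shadow prices y_lumber = 5, y_carpentry = 4.5.
Δz = y_carpentry·Δb = 4.5 × (6) = 27, so new z* = 1039.5 + 27 = 1066.5.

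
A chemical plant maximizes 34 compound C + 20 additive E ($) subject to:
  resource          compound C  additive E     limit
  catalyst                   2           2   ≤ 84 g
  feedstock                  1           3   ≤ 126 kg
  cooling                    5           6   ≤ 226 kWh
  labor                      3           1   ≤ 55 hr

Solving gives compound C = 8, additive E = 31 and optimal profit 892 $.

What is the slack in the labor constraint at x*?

0

labor used = 3·8 + 1·31 = 55; slack = 55 − 55 = 0.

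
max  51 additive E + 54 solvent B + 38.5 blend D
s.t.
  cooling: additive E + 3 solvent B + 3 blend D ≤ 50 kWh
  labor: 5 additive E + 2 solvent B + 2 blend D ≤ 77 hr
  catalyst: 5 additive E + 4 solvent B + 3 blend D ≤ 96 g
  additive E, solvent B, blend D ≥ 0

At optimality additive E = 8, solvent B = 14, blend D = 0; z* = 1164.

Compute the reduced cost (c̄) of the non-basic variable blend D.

At the optimum: cooling uses 50 of 50 (binding); labor uses 68 of 77 (slack = 9); catalyst uses 96 of 96 (binding).
Since labor is not tight, its dual is 0.
The binding rows give the dual system: 1·y_cooling + 5·y_catalyst = 51 and 3·y_cooling + 4·y_catalyst = 54.
Solving: y_cooling = 6, y_catalyst = 9.
Reduced cost of blend D: c₃ − yᵀa₃ = 38.5 − (6·3 + 9·3) = 38.5 − 45 = -6.5.

-6.5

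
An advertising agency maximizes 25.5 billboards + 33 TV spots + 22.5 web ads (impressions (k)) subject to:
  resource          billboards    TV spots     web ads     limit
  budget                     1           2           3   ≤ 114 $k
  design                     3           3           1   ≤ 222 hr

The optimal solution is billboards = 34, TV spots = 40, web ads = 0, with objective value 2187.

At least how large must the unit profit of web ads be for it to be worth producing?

Both budget and design are binding at x*.
Dual feasibility on the basic columns requires 1·y_budget + 3·y_design = 25.5, 2·y_budget + 3·y_design = 33.
Solving: y_budget = 7.5, y_design = 6.
web ads enters the basis when its profit ≥ yᵀa₃ = 7.5·3 + 6·1 = 28.5.

28.5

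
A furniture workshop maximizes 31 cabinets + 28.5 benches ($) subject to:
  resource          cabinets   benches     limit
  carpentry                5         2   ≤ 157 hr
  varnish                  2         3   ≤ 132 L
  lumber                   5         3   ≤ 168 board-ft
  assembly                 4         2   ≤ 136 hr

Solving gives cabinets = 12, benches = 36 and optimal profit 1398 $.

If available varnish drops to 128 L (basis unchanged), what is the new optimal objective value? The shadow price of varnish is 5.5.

Δb = -4, so new z* = 1398 + (5.5)·(-4) = 1398 − 22 = 1376.

1376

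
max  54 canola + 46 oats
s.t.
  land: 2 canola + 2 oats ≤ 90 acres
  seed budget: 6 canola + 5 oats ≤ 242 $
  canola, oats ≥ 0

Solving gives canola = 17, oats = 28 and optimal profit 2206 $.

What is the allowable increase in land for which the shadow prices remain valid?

Binding constraints: land, seed budget. The basis is B = [[2,2],[6,5]] with det -2.
Per unit increase in land, x* moves by d = (-2.5, 3).
The basis stays optimal until canola reaches 0; allowable increase = 6.8 acres.

6.8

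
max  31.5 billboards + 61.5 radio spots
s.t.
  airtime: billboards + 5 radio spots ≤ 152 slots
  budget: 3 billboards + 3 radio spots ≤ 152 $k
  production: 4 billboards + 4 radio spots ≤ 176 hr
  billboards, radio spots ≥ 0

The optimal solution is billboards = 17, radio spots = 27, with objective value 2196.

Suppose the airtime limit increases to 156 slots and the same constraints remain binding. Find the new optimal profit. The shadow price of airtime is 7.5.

2226

Δb = 4, so new z* = 2196 + (7.5)·(4) = 2196 + 30 = 2226.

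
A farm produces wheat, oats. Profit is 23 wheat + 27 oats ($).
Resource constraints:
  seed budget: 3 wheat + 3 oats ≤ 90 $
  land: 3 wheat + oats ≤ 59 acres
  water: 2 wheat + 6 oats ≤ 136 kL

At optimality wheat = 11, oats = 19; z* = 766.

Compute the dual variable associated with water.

Binding: seed budget and water. Non-binding: land (7 unused).
Slack constraints have shadow price 0 (complementary slackness).
Dual feasibility on the basic columns requires 3·y_seed budget + 2·y_water = 23, 3·y_seed budget + 6·y_water = 27.
→ y_seed budget = 7 and y_water = 1.
Shadow price of water = 1.

1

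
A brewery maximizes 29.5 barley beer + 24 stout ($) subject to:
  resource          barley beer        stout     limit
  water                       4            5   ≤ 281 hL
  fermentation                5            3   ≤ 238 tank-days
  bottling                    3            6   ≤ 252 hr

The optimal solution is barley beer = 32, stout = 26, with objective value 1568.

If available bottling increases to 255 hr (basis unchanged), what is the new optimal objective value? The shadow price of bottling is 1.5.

Δb = 3, so new z* = 1568 + (1.5)·(3) = 1568 + 4.5 = 1572.5.

1572.5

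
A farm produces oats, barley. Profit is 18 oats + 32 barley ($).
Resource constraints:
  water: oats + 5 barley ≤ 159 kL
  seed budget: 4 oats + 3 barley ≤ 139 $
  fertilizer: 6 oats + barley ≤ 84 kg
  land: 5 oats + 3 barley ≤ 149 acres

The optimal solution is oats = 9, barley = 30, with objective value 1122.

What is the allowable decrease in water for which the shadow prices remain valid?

145

Binding constraints: water, fertilizer. The basis is B = [[1,5],[6,1]] with det -29.
Per unit decrease in water, x* moves by d = (0.0345, -0.2069).
The basis stays optimal until barley reaches 0; allowable decrease = 145 kL.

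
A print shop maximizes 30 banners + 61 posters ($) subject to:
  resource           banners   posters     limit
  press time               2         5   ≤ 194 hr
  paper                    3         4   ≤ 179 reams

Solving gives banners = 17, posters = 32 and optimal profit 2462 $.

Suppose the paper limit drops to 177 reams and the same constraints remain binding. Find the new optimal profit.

2454

Both press time and paper are binding at x*.
From A_Bᵀ y = c: 2·y_press time + 3·y_paper = 30; 5·y_press time + 4·y_paper = 61.
→ y_press time = 9 and y_paper = 4.
Δz = y_paper·Δb = 4 × (-2) = -8, so new z* = 2462 − 8 = 2454.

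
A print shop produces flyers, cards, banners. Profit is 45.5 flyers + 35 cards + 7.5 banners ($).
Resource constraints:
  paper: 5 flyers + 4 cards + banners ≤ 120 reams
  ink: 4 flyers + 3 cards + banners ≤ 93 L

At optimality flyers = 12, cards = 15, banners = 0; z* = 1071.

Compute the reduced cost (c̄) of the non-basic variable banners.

-3

Check each constraint at x*: paper 120/120 (tight); ink 93/93 (tight).
From A_Bᵀ y = c: 5·y_paper + 4·y_ink = 45.5; 4·y_paper + 3·y_ink = 35.
This yields shadow prices y_paper = 3.5, y_ink = 7.
Reduced cost of banners: c₃ − yᵀa₃ = 7.5 − (3.5·1 + 7·1) = 7.5 − 10.5 = -3.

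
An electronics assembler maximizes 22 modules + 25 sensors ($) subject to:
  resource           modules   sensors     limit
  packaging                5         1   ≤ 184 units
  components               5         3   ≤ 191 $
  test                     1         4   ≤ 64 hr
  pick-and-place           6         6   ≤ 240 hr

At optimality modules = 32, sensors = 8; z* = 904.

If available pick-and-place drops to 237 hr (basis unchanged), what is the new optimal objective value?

Binding: test and pick-and-place. Non-binding: packaging (16 unused), components (7 unused).
Slack constraints have shadow price 0 (complementary slackness).
From A_Bᵀ y = c: 1·y_test + 6·y_pick-and-place = 22; 4·y_test + 6·y_pick-and-place = 25.
This yields shadow prices y_test = 1, y_pick-and-place = 3.5.
Δz = y_pick-and-place·Δb = 3.5 × (-3) = -10.5, so new z* = 904 − 10.5 = 893.5.

893.5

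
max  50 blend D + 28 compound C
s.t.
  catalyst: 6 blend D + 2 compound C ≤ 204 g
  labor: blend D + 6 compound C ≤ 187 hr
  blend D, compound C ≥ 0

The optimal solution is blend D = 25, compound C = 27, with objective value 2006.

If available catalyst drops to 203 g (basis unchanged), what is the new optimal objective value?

Check each constraint at x*: catalyst 204/204 (tight); labor 187/187 (tight).
Dual feasibility on the basic columns requires 6·y_catalyst + 1·y_labor = 50, 2·y_catalyst + 6·y_labor = 28.
This yields shadow prices y_catalyst = 8, y_labor = 2.
Δz = y_catalyst·Δb = 8 × (-1) = -8, so new z* = 2006 − 8 = 1998.

1998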